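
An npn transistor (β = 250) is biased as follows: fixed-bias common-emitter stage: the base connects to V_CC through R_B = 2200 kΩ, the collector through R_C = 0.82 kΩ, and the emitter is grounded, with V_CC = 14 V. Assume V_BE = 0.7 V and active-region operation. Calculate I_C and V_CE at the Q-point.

I_C ≈ 1.5 mA, V_CE ≈ 13 V

Base loop: V_CC = I_B·R_B + V_BE, so I_B = (14 − 0.7)/2200 kΩ = 0.00605 mA.
In the active region I_C = β·I_B = 250 × 0.00605 = 1.51 mA.
Collector loop: V_CE = V_CC − I_C·R_C = 14 − 1.51×0.82 = 12.8 V.
Since V_CE = 12.8 V > V_CE(sat) ≈ 0.2 V, the transistor is in the active region as assumed.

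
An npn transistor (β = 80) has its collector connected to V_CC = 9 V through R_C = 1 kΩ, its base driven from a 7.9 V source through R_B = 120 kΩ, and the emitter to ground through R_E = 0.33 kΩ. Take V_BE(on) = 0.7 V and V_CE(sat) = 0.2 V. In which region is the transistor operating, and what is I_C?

active; I_C ≈ 3.9 mA

Assume active. Base-emitter loop: I_B = (V_BB − V_BE)/(R_B + (β+1)R_E) = (7.9 − 0.7)/(120 + 81×0.33) = 0.0491 mA.
I_C = β·I_B = 80×0.0491 = 3.93 mA.
V_CE = V_CC − I_C·R_C − I_E·R_E = 9 − 3.93×1 − 3.97×0.33 = 3.76 V > V_CE(sat), so the active-region assumption holds.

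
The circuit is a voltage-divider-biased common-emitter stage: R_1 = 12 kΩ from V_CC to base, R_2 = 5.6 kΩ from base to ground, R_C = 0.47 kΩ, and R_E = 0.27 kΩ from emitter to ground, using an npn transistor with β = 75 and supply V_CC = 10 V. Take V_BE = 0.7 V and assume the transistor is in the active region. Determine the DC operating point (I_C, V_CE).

I_C ≈ 7.6 mA, V_CE ≈ 4.3 V

Thevenize the base divider: V_Th = V_CC·R_2/(R_1+R_2) = 10×5.6/17.6 = 3.18 V, R_Th = R_1‖R_2 = 3.82 kΩ.
Base-emitter loop: V_Th = I_B·R_Th + V_BE + (β+1)I_B·R_E, so I_B = (3.18 − 0.7) / (3.82 + 76×0.27) = 0.102 mA.
I_C = β·I_B = 75×0.102 = 7.65 mA, and I_E = (β+1)I_B = 7.75 mA.
V_CE = V_CC − I_C·R_C − I_E·R_E = 10 − 7.65×0.47 − 7.75×0.27 = 4.31 V.
V_CE = 4.31 V > 0.2 V confirms active-region operation.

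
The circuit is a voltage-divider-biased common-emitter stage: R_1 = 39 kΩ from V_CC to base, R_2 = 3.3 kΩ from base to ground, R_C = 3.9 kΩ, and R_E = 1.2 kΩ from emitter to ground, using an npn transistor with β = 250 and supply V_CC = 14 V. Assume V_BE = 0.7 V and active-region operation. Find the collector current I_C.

I_C ≈ 0.32 mA

Thevenize the base divider: V_Th = V_CC·R_2/(R_1+R_2) = 14×3.3/42.3 = 1.09 V, R_Th = R_1‖R_2 = 3.04 kΩ.
Base-emitter loop: V_Th = I_B·R_Th + V_BE + (β+1)I_B·R_E, so I_B = (1.09 − 0.7) / (3.04 + 251×1.2) = 0.00129 mA.
I_C = β·I_B = 250×0.00129 = 0.322 mA, and I_E = (β+1)I_B = 0.324 mA.
V_CE = V_CC − I_C·R_C − I_E·R_E = 14 − 0.322×3.9 − 0.324×1.2 = 12.4 V.
V_CE = 12.4 V > 0.2 V confirms active-region operation.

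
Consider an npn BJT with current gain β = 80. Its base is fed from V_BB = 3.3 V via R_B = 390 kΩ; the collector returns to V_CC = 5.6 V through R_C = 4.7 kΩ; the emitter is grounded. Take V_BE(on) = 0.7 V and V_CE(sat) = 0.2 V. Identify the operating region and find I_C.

Assume active. Base-emitter loop: I_B = (V_BB − V_BE)/R_B = (3.3 − 0.7)/390 = 0.00667 mA.
I_C = β·I_B = 80×0.00667 = 0.533 mA.
V_CE = V_CC − I_C·R_C = 5.6 − 0.533×4.7 = 3.09 V > V_CE(sat), so the active-region assumption holds.

active; I_C ≈ 0.53 mA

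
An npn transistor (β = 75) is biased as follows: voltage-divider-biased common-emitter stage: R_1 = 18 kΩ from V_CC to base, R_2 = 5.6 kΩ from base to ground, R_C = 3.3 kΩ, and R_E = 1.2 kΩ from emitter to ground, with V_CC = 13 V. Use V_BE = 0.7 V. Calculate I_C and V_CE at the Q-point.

Thevenize the base divider: V_Th = V_CC·R_2/(R_1+R_2) = 13×5.6/23.6 = 3.08 V, R_Th = R_1‖R_2 = 4.27 kΩ.
Base-emitter loop: V_Th = I_B·R_Th + V_BE + (β+1)I_B·R_E, so I_B = (3.08 − 0.7) / (4.27 + 76×1.2) = 0.025 mA.
I_C = β·I_B = 75×0.025 = 1.87 mA, and I_E = (β+1)I_B = 1.9 mA.
V_CE = V_CC − I_C·R_C − I_E·R_E = 13 − 1.87×3.3 − 1.9×1.2 = 4.54 V.
V_CE = 4.54 V > 0.2 V confirms active-region operation.

I_C ≈ 1.9 mA, V_CE ≈ 4.5 V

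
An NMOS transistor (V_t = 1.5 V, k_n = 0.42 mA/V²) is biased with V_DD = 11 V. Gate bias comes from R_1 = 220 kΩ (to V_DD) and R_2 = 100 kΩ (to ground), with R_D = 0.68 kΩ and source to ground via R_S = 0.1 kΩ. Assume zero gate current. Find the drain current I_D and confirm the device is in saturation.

V_G = V_DD·R_2/(R_1+R_2) = 11×100/320 = 3.44 V.
Assume saturation: I_D = (k_n/2)(V_GS − V_t)² with V_GS = V_G − I_D·R_S = 3.44 − 0.1·I_D.
Substituting gives 0.0021·I_D² − 1.08·I_D + 0.788 = 0, with roots I_D = 0.73 or 514 mA.
The root I_D = 514 mA gives V_GS = -48 V ≤ V_t, so take I_D = 0.73 mA.
Then V_GS = 3.36 V and V_DS = V_DD − I_D(R_D+R_S) = 11 − 0.73×0.78 = 10.4 V.
Saturation requires V_DS ≥ V_GS − V_t = 1.86 V; 10.4 ≥ 1.86 ✓.

I_D ≈ 0.73 mA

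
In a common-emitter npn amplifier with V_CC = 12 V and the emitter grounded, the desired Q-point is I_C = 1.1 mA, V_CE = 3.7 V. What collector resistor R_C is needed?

R_C ≈ 7.5 kΩ

Collector loop: V_CC = I_C·R_C + V_CE.
R_C = (V_CC − V_CE)/I_C = (12 − 3.7)/1.1 = 7.55 kΩ.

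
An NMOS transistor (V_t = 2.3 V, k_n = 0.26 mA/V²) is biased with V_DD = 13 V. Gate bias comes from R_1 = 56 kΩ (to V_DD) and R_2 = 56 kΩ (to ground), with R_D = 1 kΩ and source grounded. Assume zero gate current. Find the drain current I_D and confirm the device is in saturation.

V_G = V_DD·R_2/(R_1+R_2) = 13×56/112 = 6.5 V. With the source grounded, V_GS = V_G = 6.5 V.
Assume saturation: I_D = (k_n/2)(V_GS − V_t)² = (0.26/2)×(6.5 − 2.3)² = 0.13×4.2² = 2.29 mA.
V_DS = V_DD − I_D·R_D = 13 − 2.29×1 = 10.7 V.
Saturation requires V_DS ≥ V_GS − V_t = 4.2 V; 10.7 ≥ 4.2 ✓.

I_D ≈ 2.3 mA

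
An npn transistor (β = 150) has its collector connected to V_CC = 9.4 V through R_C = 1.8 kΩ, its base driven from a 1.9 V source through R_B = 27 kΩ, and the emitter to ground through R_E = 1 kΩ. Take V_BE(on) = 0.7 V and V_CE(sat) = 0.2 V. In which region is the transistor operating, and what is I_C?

active; I_C ≈ 1 mA

Assume active. Base-emitter loop: I_B = (V_BB − V_BE)/(R_B + (β+1)R_E) = (1.9 − 0.7)/(27 + 151×1) = 0.00674 mA.
I_C = β·I_B = 150×0.00674 = 1.01 mA.
V_CE = V_CC − I_C·R_C − I_E·R_E = 9.4 − 1.01×1.8 − 1.02×1 = 6.56 V > V_CE(sat), so the active-region assumption holds.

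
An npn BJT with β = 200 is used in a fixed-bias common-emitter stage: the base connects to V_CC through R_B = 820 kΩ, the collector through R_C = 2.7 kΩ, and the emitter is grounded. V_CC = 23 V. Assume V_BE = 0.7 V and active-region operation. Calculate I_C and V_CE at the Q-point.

I_C ≈ 5.4 mA, V_CE ≈ 8.3 V

Base loop: V_CC = I_B·R_B + V_BE, so I_B = (23 − 0.7)/820 kΩ = 0.0272 mA.
In the active region I_C = β·I_B = 200 × 0.0272 = 5.44 mA.
Collector loop: V_CE = V_CC − I_C·R_C = 23 − 5.44×2.7 = 8.31 V.
Since V_CE = 8.31 V > V_CE(sat) ≈ 0.2 V, the transistor is in the active region as assumed.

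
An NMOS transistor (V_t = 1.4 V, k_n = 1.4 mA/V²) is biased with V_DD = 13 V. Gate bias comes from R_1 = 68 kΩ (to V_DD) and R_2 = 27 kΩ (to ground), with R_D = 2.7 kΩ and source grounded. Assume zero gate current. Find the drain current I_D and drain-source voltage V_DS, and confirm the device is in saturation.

V_G = V_DD·R_2/(R_1+R_2) = 13×27/95 = 3.69 V. With the source grounded, V_GS = V_G = 3.69 V.
Assume saturation: I_D = (k_n/2)(V_GS − V_t)² = (1.4/2)×(3.69 − 1.4)² = 0.7×2.29² = 3.69 mA.
V_DS = V_DD − I_D·R_D = 13 − 3.69×2.7 = 3.05 V.
Saturation requires V_DS ≥ V_GS − V_t = 2.29 V; 3.05 ≥ 2.29 ✓.

I_D ≈ 3.7 mA, V_DS ≈ 3 V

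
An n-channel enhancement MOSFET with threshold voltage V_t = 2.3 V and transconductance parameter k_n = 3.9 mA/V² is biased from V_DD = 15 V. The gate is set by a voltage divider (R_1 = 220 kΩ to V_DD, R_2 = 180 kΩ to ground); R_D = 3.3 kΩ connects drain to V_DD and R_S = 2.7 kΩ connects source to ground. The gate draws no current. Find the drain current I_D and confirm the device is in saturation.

I_D ≈ 1.3 mA

V_G = V_DD·R_2/(R_1+R_2) = 15×180/400 = 6.75 V.
Assume saturation: I_D = (k_n/2)(V_GS − V_t)² with V_GS = V_G − I_D·R_S = 6.75 − 2.7·I_D.
Substituting gives 14.2·I_D² − 47.9·I_D + 38.6 = 0, with roots I_D = 1.34 or 2.03 mA.
The root I_D = 2.03 mA gives V_GS = 1.28 V ≤ V_t, so take I_D = 1.34 mA.
Then V_GS = 3.13 V and V_DS = V_DD − I_D(R_D+R_S) = 15 − 1.34×6 = 6.95 V.
Saturation requires V_DS ≥ V_GS − V_t = 0.829 V; 6.95 ≥ 0.829 ✓.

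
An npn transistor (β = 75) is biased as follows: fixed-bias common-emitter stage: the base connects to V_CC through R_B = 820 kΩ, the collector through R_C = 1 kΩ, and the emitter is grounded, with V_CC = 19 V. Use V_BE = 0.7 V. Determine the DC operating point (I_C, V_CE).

I_C ≈ 1.7 mA, V_CE ≈ 17 V

Base loop: V_CC = I_B·R_B + V_BE, so I_B = (19 − 0.7)/820 kΩ = 0.0223 mA.
In the active region I_C = β·I_B = 75 × 0.0223 = 1.67 mA.
Collector loop: V_CE = V_CC − I_C·R_C = 19 − 1.67×1 = 17.3 V.
Since V_CE = 17.3 V > V_CE(sat) ≈ 0.2 V, the transistor is in the active region as assumed.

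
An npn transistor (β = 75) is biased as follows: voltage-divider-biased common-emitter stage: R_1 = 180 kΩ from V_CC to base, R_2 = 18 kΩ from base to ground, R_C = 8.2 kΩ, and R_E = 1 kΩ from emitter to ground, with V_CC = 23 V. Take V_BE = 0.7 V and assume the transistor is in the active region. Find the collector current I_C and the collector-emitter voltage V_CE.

Thevenize the base divider: V_Th = V_CC·R_2/(R_1+R_2) = 23×18/198 = 2.09 V, R_Th = R_1‖R_2 = 16.4 kΩ.
Base-emitter loop: V_Th = I_B·R_Th + V_BE + (β+1)I_B·R_E, so I_B = (2.09 − 0.7) / (16.4 + 76×1) = 0.0151 mA.
I_C = β·I_B = 75×0.0151 = 1.13 mA, and I_E = (β+1)I_B = 1.14 mA.
V_CE = V_CC − I_C·R_C − I_E·R_E = 23 − 1.13×8.2 − 1.14×1 = 12.6 V.
V_CE = 12.6 V > 0.2 V confirms active-region operation.

I_C ≈ 1.1 mA, V_CE ≈ 13 V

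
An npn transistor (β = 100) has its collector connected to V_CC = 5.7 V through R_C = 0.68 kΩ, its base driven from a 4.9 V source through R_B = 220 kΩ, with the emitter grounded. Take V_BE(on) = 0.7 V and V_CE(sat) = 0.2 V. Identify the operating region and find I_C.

Assume active. Base-emitter loop: I_B = (V_BB − V_BE)/R_B = (4.9 − 0.7)/220 = 0.0191 mA.
I_C = β·I_B = 100×0.0191 = 1.91 mA.
V_CE = V_CC − I_C·R_C = 5.7 − 1.91×0.68 = 4.4 V > V_CE(sat), so the active-region assumption holds.

active; I_C ≈ 1.9 mA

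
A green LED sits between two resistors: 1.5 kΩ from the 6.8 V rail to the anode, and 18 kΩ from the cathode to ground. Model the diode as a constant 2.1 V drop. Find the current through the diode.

I ≈ 0.24 mA

The two resistors are in series with the diode, so KVL gives 6.8 = I·1.5 + 2.1 + I·18.
I = (6.8 − 2.1) / (1.5 + 18) kΩ = 4.7 / 19.5 = 0.241 mA.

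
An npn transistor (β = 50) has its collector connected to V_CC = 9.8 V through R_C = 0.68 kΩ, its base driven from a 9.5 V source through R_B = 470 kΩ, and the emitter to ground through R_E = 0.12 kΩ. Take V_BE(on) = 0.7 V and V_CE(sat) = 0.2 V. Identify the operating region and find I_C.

active; I_C ≈ 0.92 mA

Assume active. Base-emitter loop: I_B = (V_BB − V_BE)/(R_B + (β+1)R_E) = (9.5 − 0.7)/(470 + 51×0.12) = 0.0185 mA.
I_C = β·I_B = 50×0.0185 = 0.924 mA.
V_CE = V_CC − I_C·R_C − I_E·R_E = 9.8 − 0.924×0.68 − 0.943×0.12 = 9.06 V > V_CE(sat), so the active-region assumption holds.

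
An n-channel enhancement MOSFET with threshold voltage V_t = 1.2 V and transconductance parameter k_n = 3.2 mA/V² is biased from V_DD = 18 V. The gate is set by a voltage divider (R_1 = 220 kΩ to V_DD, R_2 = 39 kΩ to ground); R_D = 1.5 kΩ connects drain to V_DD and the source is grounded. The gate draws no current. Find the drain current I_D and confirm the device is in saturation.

I_D ≈ 3.7 mA

V_G = V_DD·R_2/(R_1+R_2) = 18×39/259 = 2.71 V. With the source grounded, V_GS = V_G = 2.71 V.
Assume saturation: I_D = (k_n/2)(V_GS − V_t)² = (3.2/2)×(2.71 − 1.2)² = 1.6×1.51² = 3.65 mA.
V_DS = V_DD − I_D·R_D = 18 − 3.65×1.5 = 12.5 V.
Saturation requires V_DS ≥ V_GS − V_t = 1.51 V; 12.5 ≥ 1.51 ✓.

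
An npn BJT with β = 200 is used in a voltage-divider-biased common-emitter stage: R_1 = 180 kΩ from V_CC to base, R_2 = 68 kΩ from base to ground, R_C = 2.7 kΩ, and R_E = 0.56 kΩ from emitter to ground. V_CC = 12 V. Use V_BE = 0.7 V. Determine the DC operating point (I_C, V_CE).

Thevenize the base divider: V_Th = V_CC·R_2/(R_1+R_2) = 12×68/248 = 3.29 V, R_Th = R_1‖R_2 = 49.4 kΩ.
Base-emitter loop: V_Th = I_B·R_Th + V_BE + (β+1)I_B·R_E, so I_B = (3.29 − 0.7) / (49.4 + 201×0.56) = 0.016 mA.
I_C = β·I_B = 200×0.016 = 3.2 mA, and I_E = (β+1)I_B = 3.22 mA.
V_CE = V_CC − I_C·R_C − I_E·R_E = 12 − 3.2×2.7 − 3.22×0.56 = 1.56 V.
V_CE = 1.56 V > 0.2 V confirms active-region operation.

I_C ≈ 3.2 mA, V_CE ≈ 1.6 V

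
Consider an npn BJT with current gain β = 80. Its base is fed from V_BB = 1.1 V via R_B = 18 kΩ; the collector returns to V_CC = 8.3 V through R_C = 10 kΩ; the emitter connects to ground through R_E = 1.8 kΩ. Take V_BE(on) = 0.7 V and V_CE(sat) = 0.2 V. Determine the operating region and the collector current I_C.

Assume active. Base-emitter loop: I_B = (V_BB − V_BE)/(R_B + (β+1)R_E) = (1.1 − 0.7)/(18 + 81×1.8) = 0.00244 mA.
I_C = β·I_B = 80×0.00244 = 0.195 mA.
V_CE = V_CC − I_C·R_C − I_E·R_E = 8.3 − 0.195×10 − 0.198×1.8 = 5.99 V > V_CE(sat), so the active-region assumption holds.

active; I_C ≈ 0.2 mA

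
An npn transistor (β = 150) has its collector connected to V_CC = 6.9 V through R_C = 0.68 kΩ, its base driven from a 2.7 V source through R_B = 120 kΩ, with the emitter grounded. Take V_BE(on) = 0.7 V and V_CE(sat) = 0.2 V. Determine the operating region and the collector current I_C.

active; I_C ≈ 2.5 mA

Assume active. Base-emitter loop: I_B = (V_BB − V_BE)/R_B = (2.7 − 0.7)/120 = 0.0167 mA.
I_C = β·I_B = 150×0.0167 = 2.5 mA.
V_CE = V_CC − I_C·R_C = 6.9 − 2.5×0.68 = 5.2 V > V_CE(sat), so the active-region assumption holds.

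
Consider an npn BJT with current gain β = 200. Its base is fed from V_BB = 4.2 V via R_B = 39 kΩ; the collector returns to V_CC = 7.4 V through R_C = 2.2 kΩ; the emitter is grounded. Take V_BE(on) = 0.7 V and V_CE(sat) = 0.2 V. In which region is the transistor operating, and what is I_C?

Assume active: I_B = (4.2 − 0.7)/39 = 0.0897 mA, giving I_C = β·I_B = 17.9 mA.
But then V_CE = 7.4 − 17.9×2.2 = -32.1 V < V_CE(sat) = 0.2 V — impossible in the active region.
So the transistor is saturated. With V_CE = 0.2 V, I_C = (V_CC − 0.2)/R_C = 7.2/2.2 = 3.27 mA.
Check: β·I_B = 17.9 mA > I_C = 3.27 mA, confirming saturation.

saturation; I_C ≈ 3.3 mA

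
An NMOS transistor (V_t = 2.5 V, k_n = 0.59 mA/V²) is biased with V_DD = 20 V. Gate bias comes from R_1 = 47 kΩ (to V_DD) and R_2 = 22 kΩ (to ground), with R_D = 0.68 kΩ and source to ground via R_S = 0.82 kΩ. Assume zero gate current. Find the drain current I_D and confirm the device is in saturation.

I_D ≈ 1.8 mA

V_G = V_DD·R_2/(R_1+R_2) = 20×22/69 = 6.38 V.
Assume saturation: I_D = (k_n/2)(V_GS − V_t)² with V_GS = V_G − I_D·R_S = 6.38 − 0.82·I_D.
Substituting gives 0.198·I_D² − 2.88·I_D + 4.43 = 0, with roots I_D = 1.75 or 12.7 mA.
The root I_D = 12.7 mA gives V_GS = -4.07 V ≤ V_t, so take I_D = 1.75 mA.
Then V_GS = 4.94 V and V_DS = V_DD − I_D(R_D+R_S) = 20 − 1.75×1.5 = 17.4 V.
Saturation requires V_DS ≥ V_GS − V_t = 2.44 V; 17.4 ≥ 2.44 ✓.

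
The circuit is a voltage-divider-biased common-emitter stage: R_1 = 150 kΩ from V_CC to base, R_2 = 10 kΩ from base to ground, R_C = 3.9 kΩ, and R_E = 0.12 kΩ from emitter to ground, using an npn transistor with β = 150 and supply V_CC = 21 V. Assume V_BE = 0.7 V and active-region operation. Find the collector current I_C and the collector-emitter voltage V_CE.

Thevenize the base divider: V_Th = V_CC·R_2/(R_1+R_2) = 21×10/160 = 1.31 V, R_Th = R_1‖R_2 = 9.38 kΩ.
Base-emitter loop: V_Th = I_B·R_Th + V_BE + (β+1)I_B·R_E, so I_B = (1.31 − 0.7) / (9.38 + 151×0.12) = 0.0223 mA.
I_C = β·I_B = 150×0.0223 = 3.34 mA, and I_E = (β+1)I_B = 3.36 mA.
V_CE = V_CC − I_C·R_C − I_E·R_E = 21 − 3.34×3.9 − 3.36×0.12 = 7.56 V.
V_CE = 7.56 V > 0.2 V confirms active-region operation.

I_C ≈ 3.3 mA, V_CE ≈ 7.6 V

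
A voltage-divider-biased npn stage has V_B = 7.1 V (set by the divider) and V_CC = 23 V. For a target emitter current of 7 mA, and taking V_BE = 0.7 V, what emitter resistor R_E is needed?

V_E = V_B − V_BE = 7.1 − 0.7 = 6.4 V.
R_E = V_E / I_E = 6.4 / 7 = 0.914 kΩ.

R_E ≈ 0.91 kΩ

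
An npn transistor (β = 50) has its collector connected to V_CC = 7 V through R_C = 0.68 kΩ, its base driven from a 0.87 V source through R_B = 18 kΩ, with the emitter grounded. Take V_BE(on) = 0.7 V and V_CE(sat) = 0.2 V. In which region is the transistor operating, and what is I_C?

Assume active. Base-emitter loop: I_B = (V_BB − V_BE)/R_B = (0.87 − 0.7)/18 = 0.00944 mA.
I_C = β·I_B = 50×0.00944 = 0.472 mA.
V_CE = V_CC − I_C·R_C = 7 − 0.472×0.68 = 6.68 V > V_CE(sat), so the active-region assumption holds.

active; I_C ≈ 0.47 mA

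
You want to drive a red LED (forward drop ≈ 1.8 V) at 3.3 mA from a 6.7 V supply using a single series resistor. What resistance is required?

The resistor drops V_S − V_D = 6.7 − 1.8 = 4.9 V at 3.3 mA.
R = 4.9 V / 3.3 mA = 1.48 kΩ.

R ≈ 1.5 kΩ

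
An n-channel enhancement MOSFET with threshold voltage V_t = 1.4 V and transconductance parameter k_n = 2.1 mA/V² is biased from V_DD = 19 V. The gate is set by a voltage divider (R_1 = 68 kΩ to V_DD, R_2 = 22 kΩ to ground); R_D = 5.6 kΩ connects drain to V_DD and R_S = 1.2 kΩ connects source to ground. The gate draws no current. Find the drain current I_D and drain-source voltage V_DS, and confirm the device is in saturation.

I_D ≈ 1.7 mA, V_DS ≈ 7.7 V

V_G = V_DD·R_2/(R_1+R_2) = 19×22/90 = 4.64 V.
Assume saturation: I_D = (k_n/2)(V_GS − V_t)² with V_GS = V_G − I_D·R_S = 4.64 − 1.2·I_D.
Substituting gives 1.51·I_D² − 9.18·I_D + 11.1 = 0, with roots I_D = 1.66 or 4.41 mA.
The root I_D = 4.41 mA gives V_GS = -0.65 V ≤ V_t, so take I_D = 1.66 mA.
Then V_GS = 2.66 V and V_DS = V_DD − I_D(R_D+R_S) = 19 − 1.66×6.8 = 7.73 V.
Saturation requires V_DS ≥ V_GS − V_t = 1.26 V; 7.73 ≥ 1.26 ✓.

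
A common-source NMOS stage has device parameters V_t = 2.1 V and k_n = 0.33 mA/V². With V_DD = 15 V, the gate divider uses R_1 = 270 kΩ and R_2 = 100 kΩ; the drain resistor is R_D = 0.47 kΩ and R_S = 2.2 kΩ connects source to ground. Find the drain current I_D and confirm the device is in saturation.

V_G = V_DD·R_2/(R_1+R_2) = 15×100/370 = 4.05 V.
Assume saturation: I_D = (k_n/2)(V_GS − V_t)² with V_GS = V_G − I_D·R_S = 4.05 − 2.2·I_D.
Substituting gives 0.799·I_D² − 2.42·I_D + 0.63 = 0, with roots I_D = 0.288 or 2.74 mA.
The root I_D = 2.74 mA gives V_GS = -1.98 V ≤ V_t, so take I_D = 0.288 mA.
Then V_GS = 3.42 V and V_DS = V_DD − I_D(R_D+R_S) = 15 − 0.288×2.67 = 14.2 V.
Saturation requires V_DS ≥ V_GS − V_t = 1.32 V; 14.2 ≥ 1.32 ✓.

I_D ≈ 0.29 mA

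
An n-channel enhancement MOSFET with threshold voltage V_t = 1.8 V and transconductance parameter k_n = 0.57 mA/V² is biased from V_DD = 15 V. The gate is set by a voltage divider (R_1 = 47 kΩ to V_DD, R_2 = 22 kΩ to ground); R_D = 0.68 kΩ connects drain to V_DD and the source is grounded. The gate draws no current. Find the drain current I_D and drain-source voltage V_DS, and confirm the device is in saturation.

V_G = V_DD·R_2/(R_1+R_2) = 15×22/69 = 4.78 V. With the source grounded, V_GS = V_G = 4.78 V.
Assume saturation: I_D = (k_n/2)(V_GS − V_t)² = (0.57/2)×(4.78 − 1.8)² = 0.285×2.98² = 2.54 mA.
V_DS = V_DD − I_D·R_D = 15 − 2.54×0.68 = 13.3 V.
Saturation requires V_DS ≥ V_GS − V_t = 2.98 V; 13.3 ≥ 2.98 ✓.

I_D ≈ 2.5 mA, V_DS ≈ 13 V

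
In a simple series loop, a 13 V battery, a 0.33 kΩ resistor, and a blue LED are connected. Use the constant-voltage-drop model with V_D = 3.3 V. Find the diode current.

KVL around the loop: 13 = V_D + I·R = 3.3 + I × 0.33 kΩ.
So I = (13 − 3.3) / 0.33 kΩ = 9.7 / 0.33 = 29.4 mA.

I ≈ 29 mA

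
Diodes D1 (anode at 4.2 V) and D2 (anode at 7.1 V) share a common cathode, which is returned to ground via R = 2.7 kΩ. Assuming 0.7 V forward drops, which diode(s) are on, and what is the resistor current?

Only D2 conducts; I_R ≈ 2.4 mA

Assume both conduct. Then node N would need to be at both 4.2−0.7 = 3.5 V and 7.1−0.7 = 6.4 V, which is impossible.
Assume only D2 conducts: V_N = 7.1 − 0.7 = 6.4 V, so I_R = 6.4/2.7 = 2.37 mA.
Check D1: its anode-to-cathode voltage is 4.2 − 6.4 = -2.2 V < 0.7 V, so it is off. The assumption is consistent.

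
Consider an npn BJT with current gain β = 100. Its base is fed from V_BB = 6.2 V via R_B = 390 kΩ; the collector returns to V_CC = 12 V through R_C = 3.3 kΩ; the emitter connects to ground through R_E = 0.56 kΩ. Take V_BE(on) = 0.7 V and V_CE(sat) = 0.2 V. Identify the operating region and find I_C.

active; I_C ≈ 1.2 mA

Assume active. Base-emitter loop: I_B = (V_BB − V_BE)/(R_B + (β+1)R_E) = (6.2 − 0.7)/(390 + 101×0.56) = 0.0123 mA.
I_C = β·I_B = 100×0.0123 = 1.23 mA.
V_CE = V_CC − I_C·R_C − I_E·R_E = 12 − 1.23×3.3 − 1.24×0.56 = 7.24 V > V_CE(sat), so the active-region assumption holds.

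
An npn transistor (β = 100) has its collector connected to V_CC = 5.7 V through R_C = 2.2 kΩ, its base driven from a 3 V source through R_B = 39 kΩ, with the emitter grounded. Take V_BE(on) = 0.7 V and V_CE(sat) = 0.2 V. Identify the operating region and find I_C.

Assume active: I_B = (3 − 0.7)/39 = 0.059 mA, giving I_C = β·I_B = 5.9 mA.
But then V_CE = 5.7 − 5.9×2.2 = -7.27 V < V_CE(sat) = 0.2 V — impossible in the active region.
So the transistor is saturated. With V_CE = 0.2 V, I_C = (V_CC − 0.2)/R_C = 5.5/2.2 = 2.5 mA.
Check: β·I_B = 5.9 mA > I_C = 2.5 mA, confirming saturation.

saturation; I_C ≈ 2.5 mA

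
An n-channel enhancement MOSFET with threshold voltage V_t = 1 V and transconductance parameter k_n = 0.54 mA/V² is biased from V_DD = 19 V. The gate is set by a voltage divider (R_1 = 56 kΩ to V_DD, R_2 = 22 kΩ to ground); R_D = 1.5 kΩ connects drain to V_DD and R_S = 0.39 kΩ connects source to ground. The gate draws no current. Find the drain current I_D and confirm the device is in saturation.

I_D ≈ 2.8 mA

V_G = V_DD·R_2/(R_1+R_2) = 19×22/78 = 5.36 V.
Assume saturation: I_D = (k_n/2)(V_GS − V_t)² with V_GS = V_G − I_D·R_S = 5.36 − 0.39·I_D.
Substituting gives 0.0411·I_D² − 1.92·I_D + 5.13 = 0, with roots I_D = 2.85 or 43.9 mA.
The root I_D = 43.9 mA gives V_GS = -11.7 V ≤ V_t, so take I_D = 2.85 mA.
Then V_GS = 4.25 V and V_DS = V_DD − I_D(R_D+R_S) = 19 − 2.85×1.89 = 13.6 V.
Saturation requires V_DS ≥ V_GS − V_t = 3.25 V; 13.6 ≥ 3.25 ✓.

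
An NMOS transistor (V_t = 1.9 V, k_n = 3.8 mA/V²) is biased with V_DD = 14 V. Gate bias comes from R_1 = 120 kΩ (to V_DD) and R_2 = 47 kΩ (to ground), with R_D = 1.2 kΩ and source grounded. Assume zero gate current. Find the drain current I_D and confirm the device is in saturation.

I_D ≈ 7.9 mA

V_G = V_DD·R_2/(R_1+R_2) = 14×47/167 = 3.94 V. With the source grounded, V_GS = V_G = 3.94 V.
Assume saturation: I_D = (k_n/2)(V_GS − V_t)² = (3.8/2)×(3.94 − 1.9)² = 1.9×2.04² = 7.91 mA.
V_DS = V_DD − I_D·R_D = 14 − 7.91×1.2 = 4.51 V.
Saturation requires V_DS ≥ V_GS − V_t = 2.04 V; 4.51 ≥ 2.04 ✓.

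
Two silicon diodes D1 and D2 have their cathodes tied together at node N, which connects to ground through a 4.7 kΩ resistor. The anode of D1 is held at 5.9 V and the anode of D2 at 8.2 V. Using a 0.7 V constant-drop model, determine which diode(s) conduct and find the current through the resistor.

Assume both conduct. Then node N would need to be at both 5.9−0.7 = 5.2 V and 8.2−0.7 = 7.5 V, which is impossible.
Assume only D2 conducts: V_N = 8.2 − 0.7 = 7.5 V, so I_R = 7.5/4.7 = 1.6 mA.
Check D1: its anode-to-cathode voltage is 5.9 − 7.5 = -1.6 V < 0.7 V, so it is off. The assumption is consistent.

Only D2 conducts; I_R ≈ 1.6 mA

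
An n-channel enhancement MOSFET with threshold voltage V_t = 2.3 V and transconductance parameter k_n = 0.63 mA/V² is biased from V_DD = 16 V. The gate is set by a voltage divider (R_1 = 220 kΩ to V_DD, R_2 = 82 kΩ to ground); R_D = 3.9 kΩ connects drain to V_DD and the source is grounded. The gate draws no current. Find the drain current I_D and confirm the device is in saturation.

I_D ≈ 1.3 mA

V_G = V_DD·R_2/(R_1+R_2) = 16×82/302 = 4.34 V. With the source grounded, V_GS = V_G = 4.34 V.
Assume saturation: I_D = (k_n/2)(V_GS − V_t)² = (0.63/2)×(4.34 − 2.3)² = 0.315×2.04² = 1.32 mA.
V_DS = V_DD − I_D·R_D = 16 − 1.32×3.9 = 10.9 V.
Saturation requires V_DS ≥ V_GS − V_t = 2.04 V; 10.9 ≥ 2.04 ✓.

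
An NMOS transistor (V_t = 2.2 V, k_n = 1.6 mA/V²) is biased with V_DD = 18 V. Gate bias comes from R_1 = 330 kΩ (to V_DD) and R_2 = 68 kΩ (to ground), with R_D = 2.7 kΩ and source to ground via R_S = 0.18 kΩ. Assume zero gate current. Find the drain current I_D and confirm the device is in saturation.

I_D ≈ 0.49 mA

V_G = V_DD·R_2/(R_1+R_2) = 18×68/398 = 3.08 V.
Assume saturation: I_D = (k_n/2)(V_GS − V_t)² with V_GS = V_G − I_D·R_S = 3.08 − 0.18·I_D.
Substituting gives 0.0259·I_D² − 1.25·I_D + 0.613 = 0, with roots I_D = 0.495 or 47.8 mA.
The root I_D = 47.8 mA gives V_GS = -5.53 V ≤ V_t, so take I_D = 0.495 mA.
Then V_GS = 2.99 V and V_DS = V_DD − I_D(R_D+R_S) = 18 − 0.495×2.88 = 16.6 V.
Saturation requires V_DS ≥ V_GS − V_t = 0.786 V; 16.6 ≥ 0.786 ✓.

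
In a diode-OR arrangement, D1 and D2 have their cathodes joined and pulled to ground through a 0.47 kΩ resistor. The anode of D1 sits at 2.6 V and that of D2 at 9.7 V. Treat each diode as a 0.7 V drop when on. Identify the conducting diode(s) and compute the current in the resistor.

Assume both conduct. Then node N would need to be at both 2.6−0.7 = 1.9 V and 9.7−0.7 = 9 V, which is impossible.
Assume only D2 conducts: V_N = 9.7 − 0.7 = 9 V, so I_R = 9/0.47 = 19.1 mA.
Check D1: its anode-to-cathode voltage is 2.6 − 9 = -6.4 V < 0.7 V, so it is off. The assumption is consistent.

Only D2 conducts; I_R ≈ 19 mA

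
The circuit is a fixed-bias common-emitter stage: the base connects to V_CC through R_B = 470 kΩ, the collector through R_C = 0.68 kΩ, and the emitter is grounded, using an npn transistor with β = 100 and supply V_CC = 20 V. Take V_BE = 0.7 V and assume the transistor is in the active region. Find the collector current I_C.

Base loop: V_CC = I_B·R_B + V_BE, so I_B = (20 − 0.7)/470 kΩ = 0.0411 mA.
In the active region I_C = β·I_B = 100 × 0.0411 = 4.11 mA.
Collector loop: V_CE = V_CC − I_C·R_C = 20 − 4.11×0.68 = 17.2 V.
Since V_CE = 17.2 V > V_CE(sat) ≈ 0.2 V, the transistor is in the active region as assumed.

I_C ≈ 4.1 mA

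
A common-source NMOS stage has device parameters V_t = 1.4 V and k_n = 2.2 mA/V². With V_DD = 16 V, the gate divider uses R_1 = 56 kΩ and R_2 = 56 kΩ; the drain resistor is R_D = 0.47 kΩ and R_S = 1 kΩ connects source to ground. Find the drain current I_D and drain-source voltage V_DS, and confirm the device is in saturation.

V_G = V_DD·R_2/(R_1+R_2) = 16×56/112 = 8 V.
Assume saturation: I_D = (k_n/2)(V_GS − V_t)² with V_GS = V_G − I_D·R_S = 8 − 1·I_D.
Substituting gives 1.1·I_D² − 15.5·I_D + 47.9 = 0, with roots I_D = 4.56 or 9.55 mA.
The root I_D = 9.55 mA gives V_GS = -1.55 V ≤ V_t, so take I_D = 4.56 mA.
Then V_GS = 3.44 V and V_DS = V_DD − I_D(R_D+R_S) = 16 − 4.56×1.47 = 9.29 V.
Saturation requires V_DS ≥ V_GS − V_t = 2.04 V; 9.29 ≥ 2.04 ✓.

I_D ≈ 4.6 mA, V_DS ≈ 9.3 V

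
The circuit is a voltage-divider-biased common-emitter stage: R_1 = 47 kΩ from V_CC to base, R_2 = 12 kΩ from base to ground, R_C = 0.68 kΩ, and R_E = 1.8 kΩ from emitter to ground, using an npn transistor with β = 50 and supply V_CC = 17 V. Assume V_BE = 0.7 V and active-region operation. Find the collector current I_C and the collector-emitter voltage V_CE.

Thevenize the base divider: V_Th = V_CC·R_2/(R_1+R_2) = 17×12/59 = 3.46 V, R_Th = R_1‖R_2 = 9.56 kΩ.
Base-emitter loop: V_Th = I_B·R_Th + V_BE + (β+1)I_B·R_E, so I_B = (3.46 − 0.7) / (9.56 + 51×1.8) = 0.0272 mA.
I_C = β·I_B = 50×0.0272 = 1.36 mA, and I_E = (β+1)I_B = 1.39 mA.
V_CE = V_CC − I_C·R_C − I_E·R_E = 17 − 1.36×0.68 − 1.39×1.8 = 13.6 V.
V_CE = 13.6 V > 0.2 V confirms active-region operation.

I_C ≈ 1.4 mA, V_CE ≈ 14 V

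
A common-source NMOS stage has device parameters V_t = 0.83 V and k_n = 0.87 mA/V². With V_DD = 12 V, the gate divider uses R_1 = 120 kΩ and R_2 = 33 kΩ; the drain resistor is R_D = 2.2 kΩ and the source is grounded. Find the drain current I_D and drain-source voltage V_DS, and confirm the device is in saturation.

V_G = V_DD·R_2/(R_1+R_2) = 12×33/153 = 2.59 V. With the source grounded, V_GS = V_G = 2.59 V.
Assume saturation: I_D = (k_n/2)(V_GS − V_t)² = (0.87/2)×(2.59 − 0.83)² = 0.435×1.76² = 1.34 mA.
V_DS = V_DD − I_D·R_D = 12 − 1.34×2.2 = 9.04 V.
Saturation requires V_DS ≥ V_GS − V_t = 1.76 V; 9.04 ≥ 1.76 ✓.

I_D ≈ 1.3 mA, V_DS ≈ 9 V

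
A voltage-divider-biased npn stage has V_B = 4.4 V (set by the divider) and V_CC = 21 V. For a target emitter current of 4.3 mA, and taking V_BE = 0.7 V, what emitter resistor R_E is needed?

R_E ≈ 0.86 kΩ

V_E = V_B − V_BE = 4.4 − 0.7 = 3.7 V.
R_E = V_E / I_E = 3.7 / 4.3 = 0.86 kΩ.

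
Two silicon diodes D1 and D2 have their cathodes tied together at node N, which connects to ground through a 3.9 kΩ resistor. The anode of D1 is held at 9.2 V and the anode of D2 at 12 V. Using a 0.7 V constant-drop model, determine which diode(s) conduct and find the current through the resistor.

Only D2 conducts; I_R ≈ 2.9 mA

Assume both conduct. Then node N would need to be at both 9.2−0.7 = 8.5 V and 12−0.7 = 11.3 V, which is impossible.
Assume only D2 conducts: V_N = 12 − 0.7 = 11.3 V, so I_R = 11.3/3.9 = 2.9 mA.
Check D1: its anode-to-cathode voltage is 9.2 − 11.3 = -2.1 V < 0.7 V, so it is off. The assumption is consistent.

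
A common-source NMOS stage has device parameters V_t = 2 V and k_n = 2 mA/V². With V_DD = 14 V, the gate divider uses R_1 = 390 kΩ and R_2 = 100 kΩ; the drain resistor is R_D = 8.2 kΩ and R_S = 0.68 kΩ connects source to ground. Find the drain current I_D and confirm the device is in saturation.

V_G = V_DD·R_2/(R_1+R_2) = 14×100/490 = 2.86 V.
Assume saturation: I_D = (k_n/2)(V_GS − V_t)² with V_GS = V_G − I_D·R_S = 2.86 − 0.68·I_D.
Substituting gives 0.462·I_D² − 2.17·I_D + 0.735 = 0, with roots I_D = 0.368 or 4.32 mA.
The root I_D = 4.32 mA gives V_GS = -0.0774 V ≤ V_t, so take I_D = 0.368 mA.
Then V_GS = 2.61 V and V_DS = V_DD − I_D(R_D+R_S) = 14 − 0.368×8.88 = 10.7 V.
Saturation requires V_DS ≥ V_GS − V_t = 0.607 V; 10.7 ≥ 0.607 ✓.

I_D ≈ 0.37 mA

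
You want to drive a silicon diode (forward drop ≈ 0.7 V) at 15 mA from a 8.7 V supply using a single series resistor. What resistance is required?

R ≈ 0.53 kΩ

The resistor drops V_S − V_D = 8.7 − 0.7 = 8 V at 15 mA.
R = 8 V / 15 mA = 0.533 kΩ.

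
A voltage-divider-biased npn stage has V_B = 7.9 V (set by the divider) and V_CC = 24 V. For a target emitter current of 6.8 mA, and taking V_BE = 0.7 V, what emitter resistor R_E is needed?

R_E ≈ 1.1 kΩ

V_E = V_B − V_BE = 7.9 − 0.7 = 7.2 V.
R_E = V_E / I_E = 7.2 / 6.8 = 1.06 kΩ.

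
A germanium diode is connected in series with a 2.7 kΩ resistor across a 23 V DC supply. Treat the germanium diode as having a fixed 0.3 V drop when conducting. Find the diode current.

KVL around the loop: 23 = V_D + I·R = 0.3 + I × 2.7 kΩ.
So I = (23 − 0.3) / 2.7 kΩ = 22.7 / 2.7 = 8.41 mA.

I ≈ 8.4 mA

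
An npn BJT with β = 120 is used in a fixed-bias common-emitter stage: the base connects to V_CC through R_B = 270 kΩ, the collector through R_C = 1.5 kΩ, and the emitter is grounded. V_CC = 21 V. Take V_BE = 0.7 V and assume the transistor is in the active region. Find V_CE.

V_CE ≈ 7.5 V

Base loop: V_CC = I_B·R_B + V_BE, so I_B = (21 − 0.7)/270 kΩ = 0.0752 mA.
In the active region I_C = β·I_B = 120 × 0.0752 = 9.02 mA.
Collector loop: V_CE = V_CC − I_C·R_C = 21 − 9.02×1.5 = 7.47 V.
Since V_CE = 7.47 V > V_CE(sat) ≈ 0.2 V, the transistor is in the active region as assumed.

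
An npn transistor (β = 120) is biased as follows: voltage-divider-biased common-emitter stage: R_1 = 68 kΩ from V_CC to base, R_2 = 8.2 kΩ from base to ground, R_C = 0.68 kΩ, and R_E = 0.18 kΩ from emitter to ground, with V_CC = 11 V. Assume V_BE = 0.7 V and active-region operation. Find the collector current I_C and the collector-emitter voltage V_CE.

Thevenize the base divider: V_Th = V_CC·R_2/(R_1+R_2) = 11×8.2/76.2 = 1.18 V, R_Th = R_1‖R_2 = 7.32 kΩ.
Base-emitter loop: V_Th = I_B·R_Th + V_BE + (β+1)I_B·R_E, so I_B = (1.18 − 0.7) / (7.32 + 121×0.18) = 0.0166 mA.
I_C = β·I_B = 120×0.0166 = 1.99 mA, and I_E = (β+1)I_B = 2.01 mA.
V_CE = V_CC − I_C·R_C − I_E·R_E = 11 − 1.99×0.68 − 2.01×0.18 = 9.28 V.
V_CE = 9.28 V > 0.2 V confirms active-region operation.

I_C ≈ 2 mA, V_CE ≈ 9.3 V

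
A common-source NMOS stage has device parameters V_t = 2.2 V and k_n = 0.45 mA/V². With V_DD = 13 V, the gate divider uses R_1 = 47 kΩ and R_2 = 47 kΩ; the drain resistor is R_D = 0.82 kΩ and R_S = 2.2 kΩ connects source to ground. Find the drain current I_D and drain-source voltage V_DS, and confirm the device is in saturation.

I_D ≈ 1 mA, V_DS ≈ 10 V

V_G = V_DD·R_2/(R_1+R_2) = 13×47/94 = 6.5 V.
Assume saturation: I_D = (k_n/2)(V_GS − V_t)² with V_GS = V_G − I_D·R_S = 6.5 − 2.2·I_D.
Substituting gives 1.09·I_D² − 5.26·I_D + 4.16 = 0, with roots I_D = 0.997 or 3.83 mA.
The root I_D = 3.83 mA gives V_GS = -1.93 V ≤ V_t, so take I_D = 0.997 mA.
Then V_GS = 4.31 V and V_DS = V_DD − I_D(R_D+R_S) = 13 − 0.997×3.02 = 9.99 V.
Saturation requires V_DS ≥ V_GS − V_t = 2.11 V; 9.99 ≥ 2.11 ✓.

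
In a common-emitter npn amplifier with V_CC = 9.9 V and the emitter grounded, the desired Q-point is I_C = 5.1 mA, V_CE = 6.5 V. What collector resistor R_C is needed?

R_C ≈ 0.67 kΩ

Collector loop: V_CC = I_C·R_C + V_CE.
R_C = (V_CC − V_CE)/I_C = (9.9 − 6.5)/5.1 = 0.667 kΩ.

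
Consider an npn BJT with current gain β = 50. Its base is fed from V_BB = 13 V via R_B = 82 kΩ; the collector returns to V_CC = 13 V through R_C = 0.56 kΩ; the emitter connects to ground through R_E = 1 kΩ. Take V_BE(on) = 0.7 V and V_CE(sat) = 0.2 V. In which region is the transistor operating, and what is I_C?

Assume active. Base-emitter loop: I_B = (V_BB − V_BE)/(R_B + (β+1)R_E) = (13 − 0.7)/(82 + 51×1) = 0.0925 mA.
I_C = β·I_B = 50×0.0925 = 4.62 mA.
V_CE = V_CC − I_C·R_C − I_E·R_E = 13 − 4.62×0.56 − 4.72×1 = 5.69 V > V_CE(sat), so the active-region assumption holds.

active; I_C ≈ 4.6 mA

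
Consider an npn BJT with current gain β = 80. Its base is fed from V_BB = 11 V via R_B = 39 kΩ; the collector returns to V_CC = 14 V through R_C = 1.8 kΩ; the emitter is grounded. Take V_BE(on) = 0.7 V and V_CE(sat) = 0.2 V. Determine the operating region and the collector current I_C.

Assume active: I_B = (11 − 0.7)/39 = 0.264 mA, giving I_C = β·I_B = 21.1 mA.
But then V_CE = 14 − 21.1×1.8 = -24 V < V_CE(sat) = 0.2 V — impossible in the active region.
So the transistor is saturated. With V_CE = 0.2 V, I_C = (V_CC − 0.2)/R_C = 13.8/1.8 = 7.67 mA.
Check: β·I_B = 21.1 mA > I_C = 7.67 mA, confirming saturation.

saturation; I_C ≈ 7.7 mA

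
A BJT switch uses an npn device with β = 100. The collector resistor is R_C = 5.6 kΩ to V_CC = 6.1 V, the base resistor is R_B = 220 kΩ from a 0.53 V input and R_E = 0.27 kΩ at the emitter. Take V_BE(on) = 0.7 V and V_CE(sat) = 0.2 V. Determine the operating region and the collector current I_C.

cutoff; I_C ≈ 0

V_BB = 0.53 V ≤ V_BE(on) = 0.7 V, so the base-emitter junction is not forward biased.
The transistor is in cutoff: I_B = I_C = 0.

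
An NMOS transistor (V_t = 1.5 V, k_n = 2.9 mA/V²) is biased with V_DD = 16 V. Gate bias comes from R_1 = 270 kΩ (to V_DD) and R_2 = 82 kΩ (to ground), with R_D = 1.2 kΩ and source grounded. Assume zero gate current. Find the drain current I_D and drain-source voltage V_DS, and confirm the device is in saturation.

I_D ≈ 7.2 mA, V_DS ≈ 7.4 V

V_G = V_DD·R_2/(R_1+R_2) = 16×82/352 = 3.73 V. With the source grounded, V_GS = V_G = 3.73 V.
Assume saturation: I_D = (k_n/2)(V_GS − V_t)² = (2.9/2)×(3.73 − 1.5)² = 1.45×2.23² = 7.19 mA.
V_DS = V_DD − I_D·R_D = 16 − 7.19×1.2 = 7.37 V.
Saturation requires V_DS ≥ V_GS − V_t = 2.23 V; 7.37 ≥ 2.23 ✓.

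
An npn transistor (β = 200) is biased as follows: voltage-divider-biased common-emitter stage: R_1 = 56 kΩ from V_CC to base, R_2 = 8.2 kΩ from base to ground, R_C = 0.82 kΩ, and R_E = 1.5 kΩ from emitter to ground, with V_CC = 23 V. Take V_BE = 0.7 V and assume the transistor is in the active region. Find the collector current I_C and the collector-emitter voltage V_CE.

I_C ≈ 1.4 mA, V_CE ≈ 20 V

Thevenize the base divider: V_Th = V_CC·R_2/(R_1+R_2) = 23×8.2/64.2 = 2.94 V, R_Th = R_1‖R_2 = 7.15 kΩ.
Base-emitter loop: V_Th = I_B·R_Th + V_BE + (β+1)I_B·R_E, so I_B = (2.94 − 0.7) / (7.15 + 201×1.5) = 0.00725 mA.
I_C = β·I_B = 200×0.00725 = 1.45 mA, and I_E = (β+1)I_B = 1.46 mA.
V_CE = V_CC − I_C·R_C − I_E·R_E = 23 − 1.45×0.82 − 1.46×1.5 = 19.6 V.
V_CE = 19.6 V > 0.2 V confirms active-region operation.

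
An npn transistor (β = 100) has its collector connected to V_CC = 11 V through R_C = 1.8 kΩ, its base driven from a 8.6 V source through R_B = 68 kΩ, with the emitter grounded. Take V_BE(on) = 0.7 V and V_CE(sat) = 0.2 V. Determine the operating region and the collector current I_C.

Assume active: I_B = (8.6 − 0.7)/68 = 0.116 mA, giving I_C = β·I_B = 11.6 mA.
But then V_CE = 11 − 11.6×1.8 = -9.91 V < V_CE(sat) = 0.2 V — impossible in the active region.
So the transistor is saturated. With V_CE = 0.2 V, I_C = (V_CC − 0.2)/R_C = 10.8/1.8 = 6 mA.
Check: β·I_B = 11.6 mA > I_C = 6 mA, confirming saturation.

saturation; I_C ≈ 6 mA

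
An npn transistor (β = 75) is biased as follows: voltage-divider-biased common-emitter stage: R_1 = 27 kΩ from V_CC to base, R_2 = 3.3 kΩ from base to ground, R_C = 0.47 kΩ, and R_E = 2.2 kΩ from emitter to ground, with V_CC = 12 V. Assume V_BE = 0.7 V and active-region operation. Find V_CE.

Thevenize the base divider: V_Th = V_CC·R_2/(R_1+R_2) = 12×3.3/30.3 = 1.31 V, R_Th = R_1‖R_2 = 2.94 kΩ.
Base-emitter loop: V_Th = I_B·R_Th + V_BE + (β+1)I_B·R_E, so I_B = (1.31 − 0.7) / (2.94 + 76×2.2) = 0.00357 mA.
I_C = β·I_B = 75×0.00357 = 0.268 mA, and I_E = (β+1)I_B = 0.271 mA.
V_CE = V_CC − I_C·R_C − I_E·R_E = 12 − 0.268×0.47 − 0.271×2.2 = 11.3 V.
V_CE = 11.3 V > 0.2 V confirms active-region operation.

V_CE ≈ 11 V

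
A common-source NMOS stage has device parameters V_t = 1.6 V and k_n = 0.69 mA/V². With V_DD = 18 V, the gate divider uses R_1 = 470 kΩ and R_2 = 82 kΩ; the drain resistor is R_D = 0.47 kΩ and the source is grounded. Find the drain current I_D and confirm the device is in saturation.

V_G = V_DD·R_2/(R_1+R_2) = 18×82/552 = 2.67 V. With the source grounded, V_GS = V_G = 2.67 V.
Assume saturation: I_D = (k_n/2)(V_GS − V_t)² = (0.69/2)×(2.67 − 1.6)² = 0.345×1.07² = 0.398 mA.
V_DS = V_DD − I_D·R_D = 18 − 0.398×0.47 = 17.8 V.
Saturation requires V_DS ≥ V_GS − V_t = 1.07 V; 17.8 ≥ 1.07 ✓.

I_D ≈ 0.4 mA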